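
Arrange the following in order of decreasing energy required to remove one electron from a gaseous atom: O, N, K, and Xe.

N, O, Xe, K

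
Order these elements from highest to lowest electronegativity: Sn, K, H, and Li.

H > Sn > Li > K

H is in period 1, group 1; Li is in period 2, group 1; K is in period 4, group 1; Sn is in period 5, group 14.
Electronegativity increases across a period and decreases down a group, tracking effective nuclear charge and atomic size.
Neither a single period nor a single group — weigh both effects.
Li > K: they share group 1; the group trend gives Li the larger value.
Sn > Li: period and group pull opposite ways; the across-period shift dominates (1.96 vs 0.98).
H > Sn: the two effects oppose for this pair; the down-group effect wins (2.20 vs 1.96).
For reference (Pauling): H 2.20, Li 0.98, K 0.82, Sn 1.96.
So from highest to lowest: H > Sn > Li > K.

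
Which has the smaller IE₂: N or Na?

N

IE_2 is the cost of taking one more electron from the +1 cation: N⁺ still has 4 valence electrons; Na⁺ is the bare [Ne] core.
Pulling an electron out of a noble-gas core costs far more than removing a remaining valence electron, so Na sits at the high end of IE_2.
Tabulated IE_2 (kJ/mol): N 2856, Na 4562.
Overall IE_2 order: N < Na.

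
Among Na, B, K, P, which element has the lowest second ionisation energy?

P

IE_2 is the cost of taking one more electron from the +1 cation: Na⁺ is the bare [Ne] core; B⁺ still has 2 valence electrons; K⁺ is the bare [Ar] core; P⁺ still has 4 valence electrons.
Pulling an electron out of a noble-gas core costs far more than removing a remaining valence electron, so K and Na sit at the high end of IE_2.
Valence configurations: B⁺ [He]2s², P⁺ [Ne]3s²3p².
Approximate IE_2 values (kJ/mol): Na 4562, B 2427, K 3052, P 1907.
Hence IE_2: P < B < K < Na.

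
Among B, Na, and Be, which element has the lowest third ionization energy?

IE_3 is the cost of taking one more electron from the +2 cation: B²⁺ still has 1 valence electron; Na²⁺ is already 1 electron into the core; Be²⁺ is the bare [He] core.
Core electrons are held far more tightly than valence electrons, so Na and Be top the IE_3 order.
Tabulated IE_3 (kJ/mol): B 3660, Na 6910, Be 14849.
Overall IE_3 order: B < Na < Be.

B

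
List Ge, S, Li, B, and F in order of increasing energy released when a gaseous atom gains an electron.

B < Li < Ge < S < F

Li is in period 2, group 1; B is in period 2, group 13; F is in period 2, group 17; S is in period 3, group 16; Ge is in period 4, group 14.
EA tends to increase across a period and decrease down a group, though the pattern is less regular than for IE or radius.
Here both period and group differ, so the two effects have to be weighed against each other.
Li > B: this pair runs against the simple trend — see the exception note.
Ge > Li: period and group pull opposite ways; the across-period shift dominates (119 vs 60 kJ/mol).
S > Ge: relative to Ge, both the across-period and down-group shifts push S's electron affinity up.
F > S: relative to S, both the across-period and down-group shifts push F's electron affinity up.
Note the exception: Li has a higher electron affinity than B, contrary to the simple trend — B's ns²np¹ configuration gives only a small electron affinity — the sparsely filled np subshell binds an added electron weakly.
Tabulated electron affinity (kJ/mol): Li 60, B 27, F 328, S 200, Ge 119.
So from lowest to highest: B < Li < Ge < S < F.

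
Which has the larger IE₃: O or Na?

Na

The third ionization energy removes an electron from the +2 ion. For each element: O²⁺ still has 4 valence electrons; Na²⁺ is already 1 electron into the core.
Breaking into a closed-shell core is much more expensive than removing a leftover valence electron — Na has the largest IE_3 here.
Approximate IE_3 values (kJ/mol): O 5300, Na 6910.
Overall IE_3 order: O < Na.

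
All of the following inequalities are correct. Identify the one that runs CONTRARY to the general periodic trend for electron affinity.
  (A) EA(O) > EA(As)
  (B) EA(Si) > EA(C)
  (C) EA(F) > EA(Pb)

(B)

The general trend: electron affinity increases across a period and decreases down a group.
(A) O (period 2, group 16) vs As (period 4, group 15): the stated order agrees with the simple trend.
(B) Si (period 3, group 14) vs C (period 2, group 14): the stated order contradicts the simple trend.
(C) F (period 2, group 17) vs Pb (period 6, group 14): the stated order agrees with the simple trend.
The exception is (B): Si's larger, more diffuse 3p orbitals accept an added electron slightly more readily than C's compact 2p.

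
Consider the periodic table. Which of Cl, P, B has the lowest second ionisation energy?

P

The second ionization energy removes an electron from the +1 ion. For each element: Cl⁺ still has 6 valence electrons; P⁺ still has 4 valence electrons; B⁺ still has 2 valence electrons.
All are still removing valence electrons, so compare the +1 ions as you would atoms: IE_2 generally rises across a period (higher Z_eff) and falls down a group (larger shell), subject to the usual subshell exceptions.
Valence configurations: Cl⁺ [Ne]3s²3p⁴, P⁺ [Ne]3s²3p², B⁺ [He]2s².
Approximate IE_2 values (kJ/mol): Cl 2298, P 1907, B 2427.
Putting it together, IE_2: P < Cl < B.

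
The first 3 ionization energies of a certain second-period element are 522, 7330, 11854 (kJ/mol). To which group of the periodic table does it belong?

Group 1

Look for the largest jump between consecutive ionization energies: IE2/IE1 ≈ 14.0, far larger than any earlier ratio.
That jump marks the point where a core electron is being removed. So the atom has 1 valence electron.
A main-group element with 1 valence electron is in group 1.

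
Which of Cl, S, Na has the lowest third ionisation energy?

S

Consider each +2 ion: Cl²⁺ still has 5 valence electrons; S²⁺ still has 4 valence electrons; Na²⁺ is already 1 electron into the core.
Pulling an electron out of a noble-gas core costs far more than removing a remaining valence electron, so Na sits at the high end of IE_3.
Valence configurations: Cl²⁺ [Ne]3s²3p³, S²⁺ [Ne]3s²3p².
Approximate IE_3 values (kJ/mol): Cl 3822, S 3357, Na 6910.
Putting it together, IE_3: S < Cl < Na.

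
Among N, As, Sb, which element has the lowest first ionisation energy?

N is in period 2, group 15; As is in period 4, group 15; Sb is in period 5, group 15.
IE₁ increases left→right with effective nuclear charge and decreases top→bottom as the valence shell moves farther out.
All are in group 15, so first ionization energy increases up the group.
The lowest first ionisation energy among these belongs to Sb.

Sb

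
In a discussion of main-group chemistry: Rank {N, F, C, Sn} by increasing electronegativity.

C is in period 2, group 14; N is in period 2, group 15; F is in period 2, group 17; Sn is in period 5, group 14.
EN rises left→right (higher Z_eff, smaller atoms) and falls top→bottom (larger, more shielded atoms).
These span different periods and groups, so the two trends combine.
C > Sn: they share group 14; the group trend gives C the larger value.
N > C: N lies to the right of C in period 2, so the across-period effect alone puts N higher.
F > N: F lies to the right of N in period 2, so the across-period effect alone puts F higher.
For reference (Pauling): C 2.55, N 3.04, F 3.98, Sn 1.96.
So from lowest to highest: Sn < C < N < F.

Sn < C < N < F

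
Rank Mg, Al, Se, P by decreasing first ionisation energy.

P, Se, Mg, Al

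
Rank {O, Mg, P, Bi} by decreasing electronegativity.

O > P > Bi > Mg

O is in period 2, group 16; Mg is in period 3, group 2; P is in period 3, group 15; Bi is in period 6, group 15.
EN rises left→right (higher Z_eff, smaller atoms) and falls top→bottom (larger, more shielded atoms).
Neither a single period nor a single group — weigh both effects.
Bi > Mg: period and group pull opposite ways; the across-period shift dominates (2.02 vs 1.31).
P > Bi: they share group 15; the group trend gives P the larger value.
O > P: relative to P, both the across-period and down-group shifts push O's electronegativity up.
Approximate values (Pauling): O 3.44, Mg 1.31, P 2.19, Bi 2.02.
So from highest to lowest: O > P > Bi > Mg.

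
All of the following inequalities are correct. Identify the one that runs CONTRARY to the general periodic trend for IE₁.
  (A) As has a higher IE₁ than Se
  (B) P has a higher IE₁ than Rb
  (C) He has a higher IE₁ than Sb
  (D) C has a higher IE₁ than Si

(A)

The general trend: IE₁ increases across a period and decreases down a group.
(A) As (period 4, group 15) vs Se (period 4, group 16): the stated order contradicts the simple trend.
(B) P (period 3, group 15) vs Rb (period 5, group 1): the stated order agrees with the simple trend.
(C) He (period 1, group 18) vs Sb (period 5, group 15): the stated order agrees with the simple trend.
(D) C (period 2, group 14) vs Si (period 3, group 14): the stated order agrees with the simple trend.
The exception is (A): Se (4p⁴) ionizes more easily than half-filled As (4p³).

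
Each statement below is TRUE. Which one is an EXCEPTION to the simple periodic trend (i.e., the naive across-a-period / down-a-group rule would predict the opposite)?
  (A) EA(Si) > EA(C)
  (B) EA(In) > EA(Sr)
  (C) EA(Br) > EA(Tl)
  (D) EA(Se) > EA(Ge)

The general trend: electron affinity increases across a period and decreases down a group.
(A) Si (period 3, group 14) vs C (period 2, group 14): the stated order contradicts the simple trend.
(B) In (period 5, group 13) vs Sr (period 5, group 2): the stated order agrees with the simple trend.
(C) Br (period 4, group 17) vs Tl (period 6, group 13): the stated order agrees with the simple trend.
(D) Se (period 4, group 16) vs Ge (period 4, group 14): the stated order agrees with the simple trend.
The exception is (A): Si's larger, more diffuse 3p orbitals accept an added electron slightly more readily than C's compact 2p.

(A)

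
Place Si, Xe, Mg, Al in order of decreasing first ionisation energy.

Mg is in period 3, group 2; Al is in period 3, group 13; Si is in period 3, group 14; Xe is in period 5, group 18.
Across a period the outer electron is held more tightly (higher IE₁); down a group it sits in a higher shell, more shielded, and comes off more easily.
Here both period and group differ, so the two effects have to be weighed against each other.
Mg > Al: this pair runs against the simple trend — see the exception note.
Si > Mg: both are in period 3; the period trend gives Si the larger value.
Xe > Si: the two effects oppose for this pair; the across-period effect wins (1170 vs 786 kJ/mol).
Note the exception: Mg has a higher first ionization energy than Al, contrary to the simple trend — Al's single 3p electron is easier to remove than one from Mg's filled 3s².
Tabulated first ionization energy (kJ/mol): Mg 738, Al 578, Si 786, Xe 1170.
So from highest to lowest: Xe > Si > Mg > Al.

Xe > Si > Mg > Al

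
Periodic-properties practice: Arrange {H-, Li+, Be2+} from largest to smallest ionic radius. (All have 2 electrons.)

H- > Li+ > Be2+

All of these have 2 electrons, so size is governed by nuclear charge alone: the more protons, the stronger the pull on the same electron cloud, and the smaller the ion.
Nuclear charges: Be2+ (Z=4), Li+ (Z=3), H- (Z=1).
Largest to smallest: H- > Li+ > Be2+.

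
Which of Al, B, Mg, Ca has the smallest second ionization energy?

Ca

After 1 electron has been removed, what remains? Al⁺ still has 2 valence electrons; B⁺ still has 2 valence electrons; Mg⁺ still has 1 valence electron; Ca⁺ still has 1 valence electron.
All are still removing valence electrons, so compare the +1 ions as you would atoms: IE_2 generally rises across a period (higher Z_eff) and falls down a group (larger shell), subject to the usual subshell exceptions.
Valence configurations: Al⁺ [Ne]3s², B⁺ [He]2s², Mg⁺ [Ne]3s¹, Ca⁺ [Ar]4s¹.
Approximate IE_2 values (kJ/mol): Al 1817, B 2427, Mg 1451, Ca 1145.
Overall IE_2 order: Ca < Mg < Al < B.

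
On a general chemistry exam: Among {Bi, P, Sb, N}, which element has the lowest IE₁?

N is in period 2, group 15; P is in period 3, group 15; Sb is in period 5, group 15; Bi is in period 6, group 15.
Across a period the outer electron is held more tightly (higher IE₁); down a group it sits in a higher shell, more shielded, and comes off more easily.
All are in group 15, so first ionization energy increases up the group.
The lowest IE₁ among these belongs to Bi.

Bi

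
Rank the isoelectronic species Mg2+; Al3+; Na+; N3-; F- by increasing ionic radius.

Al3+, Mg2+, Na+, F-, N3-

All of these have 10 electrons, so size is governed by nuclear charge alone: the more protons, the stronger the pull on the same electron cloud, and the smaller the ion.
Nuclear charges: Al3+ (Z=13), Mg2+ (Z=12), Na+ (Z=11), F- (Z=9), N3- (Z=7).
Smallest to largest: Al3+ < Mg2+ < Na+ < F- < N3-.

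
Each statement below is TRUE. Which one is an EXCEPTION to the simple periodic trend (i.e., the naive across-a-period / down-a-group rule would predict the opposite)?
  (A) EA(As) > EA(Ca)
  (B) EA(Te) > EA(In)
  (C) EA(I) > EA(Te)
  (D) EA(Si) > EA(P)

The general trend: electron affinity increases across a period and decreases down a group.
(A) As (period 4, group 15) vs Ca (period 4, group 2): the stated order agrees with the simple trend.
(B) Te (period 5, group 16) vs In (period 5, group 13): the stated order agrees with the simple trend.
(C) I (period 5, group 17) vs Te (period 5, group 16): the stated order agrees with the simple trend.
(D) Si (period 3, group 14) vs P (period 3, group 15): the stated order contradicts the simple trend.
The exception is (D): adding an electron to P's half-filled 3p³ is unfavourable, so Si (3p²) has the more exothermic EA.

(D)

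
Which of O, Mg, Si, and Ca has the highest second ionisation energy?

Consider each +1 ion: O⁺ still has 5 valence electrons; Mg⁺ still has 1 valence electron; Si⁺ still has 3 valence electrons; Ca⁺ still has 1 valence electron.
All are still removing valence electrons, so compare the +1 ions as you would atoms: IE_2 generally rises across a period (higher Z_eff) and falls down a group (larger shell), subject to the usual subshell exceptions.
Valence configurations: O⁺ [He]2s²2p³, Mg⁺ [Ne]3s¹, Si⁺ [Ne]3s²3p¹, Ca⁺ [Ar]4s¹.
Approximate IE_2 values (kJ/mol): O 3388, Mg 1451, Si 1577, Ca 1145.
Putting it together, IE_2: Ca < Mg < Si < O.

O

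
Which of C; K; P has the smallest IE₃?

P

After 2 electrons have been removed, what remains? C²⁺ still has 2 valence electrons; K²⁺ is already 1 electron into the core; P²⁺ still has 3 valence electrons.
Usually core removal costs more than valence removal, but here the competition is close: a tightly held n=2 valence electron can cost more to remove than an n=3 core electron, so the actual values have to decide it.
Valence configurations: C²⁺ [He]2s², P²⁺ [Ne]3s²3p¹.
Approximate IE_3 values (kJ/mol): C 4620, K 4420, P 2914.
Hence IE_3: P < K < C.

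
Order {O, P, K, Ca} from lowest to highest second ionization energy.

Ca < P < K < O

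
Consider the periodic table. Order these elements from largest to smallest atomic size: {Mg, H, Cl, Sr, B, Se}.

Moving right in a period, electrons are added to the same shell under a stronger nuclear pull, so atoms get smaller; moving down, a new shell is opened and atoms get larger.
Neither a single period nor a single group — weigh both effects.
B > H: the two effects oppose for this pair; the down-group effect wins (85 vs 32 pm).
Cl > B: period and group pull opposite ways; the down-group shift dominates (99 vs 85 pm).
Se > Cl: both effects reinforce here, so Se is clearly the larger of the two.
Mg > Se: period and group pull opposite ways; the across-period shift dominates (139 vs 116 pm).
Sr > Mg: Sr sits below Mg in group 2, so the down-group effect alone puts Sr larger.
Tabulated atomic radius (pm): H 32, B 85, Mg 139, Cl 99, Se 116, Sr 185.
So from largest to smallest: Sr > Mg > Se > Cl > B > H.

Sr, Mg, Se, Cl, B, H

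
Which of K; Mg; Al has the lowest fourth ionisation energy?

K

After 3 electrons have been removed, what remains? K³⁺ is already 2 electrons into the core; Mg³⁺ is already 1 electron into the core; Al³⁺ is the bare [Ne] core.
All of these are removing an electron from a noble-gas core or deeper; the smaller core (lower principal quantum number) is held far more tightly, and within a period the higher nuclear charge binds the same core more tightly.
Tabulated IE_4 (kJ/mol): K 5877, Mg 10543, Al 11577.
So the fourth ionization energies run K < Mg < Al.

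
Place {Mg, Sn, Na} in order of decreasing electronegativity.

Sn > Mg > Na

Atoms toward the upper right of the periodic table pull bonding electrons most strongly.
Here both period and group differ, so the two effects have to be weighed against each other.
Mg > Na: Mg lies to the right of Na in period 3, so the across-period effect alone puts Mg higher.
Sn > Mg: period and group pull opposite ways; the across-period shift dominates (1.96 vs 1.31).
Approximate values (Pauling): Na 0.93, Mg 1.31, Sn 1.96.
So from highest to lowest: Sn > Mg > Na.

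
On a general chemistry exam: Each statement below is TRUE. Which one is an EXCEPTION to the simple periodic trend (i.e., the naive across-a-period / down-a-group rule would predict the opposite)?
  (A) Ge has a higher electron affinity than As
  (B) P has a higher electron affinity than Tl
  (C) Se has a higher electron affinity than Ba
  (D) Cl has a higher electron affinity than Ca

(A)

The general trend: electron affinity increases across a period and decreases down a group.
(A) Ge (period 4, group 14) vs As (period 4, group 15): the stated order contradicts the simple trend.
(B) P (period 3, group 15) vs Tl (period 6, group 13): the stated order agrees with the simple trend.
(C) Se (period 4, group 16) vs Ba (period 6, group 2): the stated order agrees with the simple trend.
(D) Cl (period 3, group 17) vs Ca (period 4, group 2): the stated order agrees with the simple trend.
The exception is (A): adding an electron to As's half-filled 4p³ is unfavourable, so Ge (4p²) has the more exothermic EA.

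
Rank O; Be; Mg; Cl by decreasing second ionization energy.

O > Cl > Be > Mg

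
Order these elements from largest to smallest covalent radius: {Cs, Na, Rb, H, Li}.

H is in period 1, group 1; Li is in period 2, group 1; Na is in period 3, group 1; Rb is in period 5, group 1; Cs is in period 6, group 1.
Across a period the added protons contract the valence shell; down a group each new principal shell makes the atom larger.
All are in group 1, so atomic radius increases down the group.
So from largest to smallest: Cs > Rb > Na > Li > H.

Cs > Rb > Na > Li > H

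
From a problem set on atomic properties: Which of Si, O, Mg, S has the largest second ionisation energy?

IE_2 is the cost of taking one more electron from the +1 cation: Si⁺ still has 3 valence electrons; O⁺ still has 5 valence electrons; Mg⁺ still has 1 valence electron; S⁺ still has 5 valence electrons.
All are still removing valence electrons, so compare the +1 ions as you would atoms: IE_2 generally rises across a period (higher Z_eff) and falls down a group (larger shell), subject to the usual subshell exceptions.
Valence configurations: Si⁺ [Ne]3s²3p¹, O⁺ [He]2s²2p³, Mg⁺ [Ne]3s¹, S⁺ [Ne]3s²3p³.
The numbers (kJ/mol): Si 1577, O 3388, Mg 1451, S 2252.
Overall IE_2 order: Mg < Si < S < O.

O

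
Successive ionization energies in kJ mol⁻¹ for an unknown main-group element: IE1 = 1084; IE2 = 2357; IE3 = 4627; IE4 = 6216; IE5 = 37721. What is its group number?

Look for the largest jump between consecutive ionization energies: IE5/IE4 ≈ 6.1, far larger than any earlier ratio.
That jump marks the point where a core electron is being removed. So the atom has 4 valence electrons.
A main-group element with 4 valence electrons is in group 14.

Group 14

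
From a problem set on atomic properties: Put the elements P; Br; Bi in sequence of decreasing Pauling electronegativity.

Smaller atoms with higher effective nuclear charge are more electronegative.
Here both period and group differ, so the two effects have to be weighed against each other.
P > Bi: P sits above Bi in group 15, so the down-group effect alone puts P higher.
Br > P: period and group pull opposite ways; the across-period shift dominates (2.96 vs 2.19).
Approximate values (Pauling): P 2.19, Br 2.96, Bi 2.02.
So from highest to lowest: Br > P > Bi.

Br > P > Bi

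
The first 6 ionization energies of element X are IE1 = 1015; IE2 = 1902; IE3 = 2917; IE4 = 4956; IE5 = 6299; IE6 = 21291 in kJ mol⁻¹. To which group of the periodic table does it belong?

Group 15

Look for the largest jump between consecutive ionization energies: IE6/IE5 ≈ 3.4, far larger than any earlier ratio.
That jump marks the point where a core electron is being removed. So the atom has 5 valence electrons.
A main-group element with 5 valence electrons is in group 15.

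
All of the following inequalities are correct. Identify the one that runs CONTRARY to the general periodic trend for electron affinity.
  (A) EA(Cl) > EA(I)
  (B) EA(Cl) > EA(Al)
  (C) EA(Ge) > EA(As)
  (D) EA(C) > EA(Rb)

(C)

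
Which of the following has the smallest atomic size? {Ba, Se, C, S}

C is in period 2, group 14; S is in period 3, group 16; Se is in period 4, group 16; Ba is in period 6, group 2.
Radius decreases left→right (rising Z_eff, same n) and increases top→bottom (higher n).
These span different periods and groups, so the two trends combine.
S > C: period and group pull opposite ways; the down-group shift dominates (103 vs 75 pm).
Se > S: Se sits below S in group 16, so the down-group effect alone puts Se larger.
Ba > Se: both effects reinforce here, so Ba is clearly the larger of the two.
For reference (pm): C 75, S 103, Se 116, Ba 196.
The smallest atomic size among these belongs to C.

C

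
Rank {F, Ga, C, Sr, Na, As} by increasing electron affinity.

Sr < Ga < Na < As < C < F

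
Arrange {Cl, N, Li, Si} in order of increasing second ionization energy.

Consider each +1 ion: Cl⁺ still has 6 valence electrons; N⁺ still has 4 valence electrons; Li⁺ is the bare [He] core; Si⁺ still has 3 valence electrons.
Pulling an electron out of a noble-gas core costs far more than removing a remaining valence electron, so Li sits at the high end of IE_2.
Valence configurations: Cl⁺ [Ne]3s²3p⁴, N⁺ [He]2s²2p², Si⁺ [Ne]3s²3p¹.
Tabulated IE_2 (kJ/mol): Cl 2298, N 2856, Li 7298, Si 1577.
Overall IE_2 order: Si < Cl < N < Li.

Si, Cl, N, Li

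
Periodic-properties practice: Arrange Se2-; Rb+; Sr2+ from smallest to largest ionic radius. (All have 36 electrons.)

All of these have 36 electrons, so size is governed by nuclear charge alone: the more protons, the stronger the pull on the same electron cloud, and the smaller the ion.
Nuclear charges: Sr2+ (Z=38), Rb+ (Z=37), Se2- (Z=34).
Smallest to largest: Sr2+ < Rb+ < Se2-.

Sr2+ < Rb+ < Se2-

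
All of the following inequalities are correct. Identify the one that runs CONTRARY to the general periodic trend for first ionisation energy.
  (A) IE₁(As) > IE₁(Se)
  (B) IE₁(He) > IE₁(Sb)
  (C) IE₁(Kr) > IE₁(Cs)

(A)

The general trend: first ionisation energy increases across a period and decreases down a group.
(A) As (period 4, group 15) vs Se (period 4, group 16): the stated order contradicts the simple trend.
(B) He (period 1, group 18) vs Sb (period 5, group 15): the stated order agrees with the simple trend.
(C) Kr (period 4, group 18) vs Cs (period 6, group 1): the stated order agrees with the simple trend.
The exception is (A): Se (4p⁴) ionizes more easily than half-filled As (4p³).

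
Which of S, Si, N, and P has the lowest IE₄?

The fourth ionization energy removes an electron from the +3 ion. For each element: S³⁺ still has 3 valence electrons; Si³⁺ still has 1 valence electron; N³⁺ still has 2 valence electrons; P³⁺ still has 2 valence electrons.
All are still removing valence electrons, so compare the +3 ions as you would atoms: IE_4 generally rises across a period (higher Z_eff) and falls down a group (larger shell), subject to the usual subshell exceptions.
Valence configurations: S³⁺ [Ne]3s²3p¹, Si³⁺ [Ne]3s¹, N³⁺ [He]2s², P³⁺ [Ne]3s².
S³⁺ loses a lone 3p electron whereas P³⁺ must break into a filled 3s² pair, so IE_4(P) > IE_4(S) even though S has the higher nuclear charge.
Approximate IE_4 values (kJ/mol): S 4556, Si 4356, N 7475, P 4964.
So the fourth ionization energies run Si < S < P < N.

Si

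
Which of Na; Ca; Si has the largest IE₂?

Consider each +1 ion: Na⁺ is the bare [Ne] core; Ca⁺ still has 1 valence electron; Si⁺ still has 3 valence electrons.
Core electrons are held far more tightly than valence electrons, so Na tops the IE_2 order.
Valence configurations: Ca⁺ [Ar]4s¹, Si⁺ [Ne]3s²3p¹.
Approximate IE_2 values (kJ/mol): Na 4562, Ca 1145, Si 1577.
Hence IE_2: Ca < Si < Na.

Na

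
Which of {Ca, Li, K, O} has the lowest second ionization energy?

Ca

Consider each +1 ion: Ca⁺ still has 1 valence electron; Li⁺ is the bare [He] core; K⁺ is the bare [Ar] core; O⁺ still has 5 valence electrons.
Usually core removal costs more than valence removal, but here the competition is close: a tightly held n=2 valence electron can cost more to remove than an n=3 core electron, so the actual values have to decide it.
Valence configurations: Ca⁺ [Ar]4s¹, O⁺ [He]2s²2p³.
The numbers (kJ/mol): Ca 1145, Li 7298, K 3052, O 3388.
Hence IE_2: Ca < K < O < Li.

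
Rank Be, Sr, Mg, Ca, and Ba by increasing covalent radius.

Be is in period 2, group 2; Mg is in period 3, group 2; Ca is in period 4, group 2; Sr is in period 5, group 2; Ba is in period 6, group 2.
Across a period the added protons contract the valence shell; down a group each new principal shell makes the atom larger.
All are in group 2, so atomic radius increases down the group.
So from smallest to largest: Be < Mg < Ca < Sr < Ba.

Be, Mg, Ca, Sr, Ba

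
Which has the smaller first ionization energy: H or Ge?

Ge

H is in period 1, group 1; Ge is in period 4, group 14.
IE₁ increases left→right with effective nuclear charge and decreases top→bottom as the valence shell moves farther out.
These span different periods and groups, so the two trends combine.
H > Ge: period and group pull opposite ways; the down-group shift dominates (1312 vs 762 kJ/mol).
Tabulated first ionization energy (kJ/mol): H 1312, Ge 762.
So Ge has the smaller first ionization energy (Ge < H).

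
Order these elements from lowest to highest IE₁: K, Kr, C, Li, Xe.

K < Li < C < Xe < Kr

Li is in period 2, group 1; C is in period 2, group 14; K is in period 4, group 1; Kr is in period 4, group 18; Xe is in period 5, group 18.
IE₁ increases left→right with effective nuclear charge and decreases top→bottom as the valence shell moves farther out.
Neither a single period nor a single group — weigh both effects.
Li > K: they share group 1; the group trend gives Li the larger value.
C > Li: both are in period 2; the period trend gives C the larger value.
Xe > C: period and group pull opposite ways; the across-period shift dominates (1170 vs 1086 kJ/mol).
Kr > Xe: Kr sits above Xe in group 18, so the down-group effect alone puts Kr higher.
Tabulated first ionization energy (kJ/mol): Li 520, C 1086, K 419, Kr 1351, Xe 1170.
So from lowest to highest: K < Li < C < Xe < Kr.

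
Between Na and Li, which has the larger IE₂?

Li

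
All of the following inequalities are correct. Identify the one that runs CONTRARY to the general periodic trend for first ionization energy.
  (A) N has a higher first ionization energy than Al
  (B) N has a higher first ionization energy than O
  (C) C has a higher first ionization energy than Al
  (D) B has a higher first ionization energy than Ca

(B)

The general trend: first ionization energy increases across a period and decreases down a group.
(A) N (period 2, group 15) vs Al (period 3, group 13): the stated order agrees with the simple trend.
(B) N (period 2, group 15) vs O (period 2, group 16): the stated order contradicts the simple trend.
(C) C (period 2, group 14) vs Al (period 3, group 13): the stated order agrees with the simple trend.
(D) B (period 2, group 13) vs Ca (period 4, group 2): the stated order agrees with the simple trend.
The exception is (B): pairing an electron in O's 2p⁴ costs repulsion energy, so O ionizes more easily than half-filled N (2p³).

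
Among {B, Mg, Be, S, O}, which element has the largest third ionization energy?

The third ionization energy removes an electron from the +2 ion. For each element: B²⁺ still has 1 valence electron; Mg²⁺ is the bare [Ne] core; Be²⁺ is the bare [He] core; S²⁺ still has 4 valence electrons; O²⁺ still has 4 valence electrons.
Core electrons are held far more tightly than valence electrons, so Mg and Be top the IE_3 order.
Valence configurations: B²⁺ [He]2s¹, S²⁺ [Ne]3s²3p², O²⁺ [He]2s²2p².
Tabulated IE_3 (kJ/mol): B 3660, Mg 7733, Be 14849, S 3357, O 5300.
Putting it together, IE_3: S < B < O < Mg < Be.

Be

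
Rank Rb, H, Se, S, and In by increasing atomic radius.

H is in period 1, group 1; S is in period 3, group 16; Se is in period 4, group 16; Rb is in period 5, group 1; In is in period 5, group 13.
Moving right in a period, electrons are added to the same shell under a stronger nuclear pull, so atoms get smaller; moving down, a new shell is opened and atoms get larger.
These span different periods and groups, so the two trends combine.
S > H: the two effects oppose for this pair; the down-group effect wins (103 vs 32 pm).
Se > S: they share group 16; the group trend gives Se the larger value.
In > Se: both effects reinforce here, so In is clearly the larger of the two.
Rb > In: both are in period 5; the period trend gives Rb the larger value.
Tabulated atomic radius (pm): H 32, S 103, Se 116, Rb 210, In 142.
So from smallest to largest: H < S < Se < In < Rb.

H, S, Se, In, Rb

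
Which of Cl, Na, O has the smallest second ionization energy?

After 1 electron has been removed, what remains? Cl⁺ still has 6 valence electrons; Na⁺ is the bare [Ne] core; O⁺ still has 5 valence electrons.
Pulling an electron out of a noble-gas core costs far more than removing a remaining valence electron, so Na sits at the high end of IE_2.
Valence configurations: Cl⁺ [Ne]3s²3p⁴, O⁺ [He]2s²2p³.
Approximate IE_2 values (kJ/mol): Cl 2298, Na 4562, O 3388.
Putting it together, IE_2: Cl < O < Na.

Cl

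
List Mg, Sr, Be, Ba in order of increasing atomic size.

Across a period the added protons contract the valence shell; down a group each new principal shell makes the atom larger.
All are in group 2, so atomic radius increases down the group.
So from smallest to largest: Be < Mg < Sr < Ba.

Be < Mg < Sr < Ba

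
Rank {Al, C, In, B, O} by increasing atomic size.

O < C < B < Al < In

B is in period 2, group 13; C is in period 2, group 14; O is in period 2, group 16; Al is in period 3, group 13; In is in period 5, group 13.
Radius decreases left→right (rising Z_eff, same n) and increases top→bottom (higher n).
Neither a single period nor a single group — weigh both effects.
C > O: C lies to the left of O in period 2, so the across-period effect alone puts C larger.
B > C: B lies to the left of C in period 2, so the across-period effect alone puts B larger.
Al > B: Al sits below B in group 13, so the down-group effect alone puts Al larger.
In > Al: In sits below Al in group 13, so the down-group effect alone puts In larger.
Tabulated atomic radius (pm): B 85, C 75, O 63, Al 126, In 142.
So from smallest to largest: O < C < B < Al < In.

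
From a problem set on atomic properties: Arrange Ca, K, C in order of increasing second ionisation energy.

Consider each +1 ion: Ca⁺ still has 1 valence electron; K⁺ is the bare [Ar] core; C⁺ still has 3 valence electrons.
Core electrons are held far more tightly than valence electrons, so K tops the IE_2 order.
Valence configurations: Ca⁺ [Ar]4s¹, C⁺ [He]2s²2p¹.
Tabulated IE_2 (kJ/mol): Ca 1145, K 3052, C 2353.
Putting it together, IE_2: Ca < C < K.

Ca, C, K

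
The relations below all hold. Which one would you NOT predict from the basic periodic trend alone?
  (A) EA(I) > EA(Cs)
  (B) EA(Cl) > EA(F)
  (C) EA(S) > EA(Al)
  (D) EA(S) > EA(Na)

(B)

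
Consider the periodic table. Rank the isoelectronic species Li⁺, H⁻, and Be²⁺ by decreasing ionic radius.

All of these have 2 electrons, so size is governed by nuclear charge alone: the more protons, the stronger the pull on the same electron cloud, and the smaller the ion.
Nuclear charges: Be²⁺ (Z=4), Li⁺ (Z=3), H⁻ (Z=1).
Largest to smallest: H⁻ > Li⁺ > Be²⁺.

H⁻ > Li⁺ > Be²⁺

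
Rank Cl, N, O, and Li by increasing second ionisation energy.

IE_2 is the cost of taking one more electron from the +1 cation: Cl⁺ still has 6 valence electrons; N⁺ still has 4 valence electrons; O⁺ still has 5 valence electrons; Li⁺ is the bare [He] core.
Core electrons are held far more tightly than valence electrons, so Li tops the IE_2 order.
Valence configurations: Cl⁺ [Ne]3s²3p⁴, N⁺ [He]2s²2p², O⁺ [He]2s²2p³.
Approximate IE_2 values (kJ/mol): Cl 2298, N 2856, O 3388, Li 7298.
Overall IE_2 order: Cl < N < O < Li.

Cl < N < O < Li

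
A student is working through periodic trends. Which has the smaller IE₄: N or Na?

N

The fourth ionization energy removes an electron from the +3 ion. For each element: N³⁺ still has 2 valence electrons; Na³⁺ is already 2 electrons into the core.
Core electrons are held far more tightly than valence electrons, so Na tops the IE_4 order.
Tabulated IE_4 (kJ/mol): N 7475, Na 9543.
Hence IE_4: N < Na.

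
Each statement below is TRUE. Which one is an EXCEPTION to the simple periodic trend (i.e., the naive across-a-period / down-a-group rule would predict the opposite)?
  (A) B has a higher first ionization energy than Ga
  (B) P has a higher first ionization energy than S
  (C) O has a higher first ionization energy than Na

The general trend: first ionization energy increases across a period and decreases down a group.
(A) B (period 2, group 13) vs Ga (period 4, group 13): the stated order agrees with the simple trend.
(B) P (period 3, group 15) vs S (period 3, group 16): the stated order contradicts the simple trend.
(C) O (period 2, group 16) vs Na (period 3, group 1): the stated order agrees with the simple trend.
The exception is (B): S (3p⁴) ionizes more easily than half-filled P (3p³) because the paired 3p electron in S is pushed out by e⁻–e⁻ repulsion.

(B)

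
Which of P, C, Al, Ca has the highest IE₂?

C

After 1 electron has been removed, what remains? P⁺ still has 4 valence electrons; C⁺ still has 3 valence electrons; Al⁺ still has 2 valence electrons; Ca⁺ still has 1 valence electron.
All are still removing valence electrons, so compare the +1 ions as you would atoms: IE_2 generally rises across a period (higher Z_eff) and falls down a group (larger shell), subject to the usual subshell exceptions.
Valence configurations: P⁺ [Ne]3s²3p², C⁺ [He]2s²2p¹, Al⁺ [Ne]3s², Ca⁺ [Ar]4s¹.
Approximate IE_2 values (kJ/mol): P 1907, C 2353, Al 1817, Ca 1145.
Overall IE_2 order: Ca < Al < P < C.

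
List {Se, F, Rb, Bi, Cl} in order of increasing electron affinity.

Rb, Bi, Se, F, Cl

Atoms with high Z_eff and room in the valence shell (especially the halogens) have the most exothermic electron affinities.
Here both period and group differ, so the two effects have to be weighed against each other.
Bi > Rb: the two effects oppose for this pair; the across-period effect wins (91 vs 47 kJ/mol).
Se > Bi: both effects reinforce here, so Se is clearly the higher of the two.
F > Se: both effects reinforce here, so F is clearly the higher of the two.
Cl > F: this pair runs against the simple trend — see the exception note.
Note the exception: Cl has a higher electron affinity than F, contrary to the simple trend — F's small 2p subshell makes the incoming electron feel strong e⁻–e⁻ repulsion, so Cl actually releases more energy on gaining an electron.
Tabulated electron affinity (kJ/mol): F 328, Cl 349, Se 195, Rb 47, Bi 91.
So from lowest to highest: Rb < Bi < Se < F < Cl.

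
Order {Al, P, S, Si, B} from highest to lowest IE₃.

IE_3 is the cost of taking one more electron from the +2 cation: Al²⁺ still has 1 valence electron; P²⁺ still has 3 valence electrons; S²⁺ still has 4 valence electrons; Si²⁺ still has 2 valence electrons; B²⁺ still has 1 valence electron.
All are still removing valence electrons, so compare the +2 ions as you would atoms: IE_3 generally rises across a period (higher Z_eff) and falls down a group (larger shell), subject to the usual subshell exceptions.
Valence configurations: Al²⁺ [Ne]3s¹, P²⁺ [Ne]3s²3p¹, S²⁺ [Ne]3s²3p², Si²⁺ [Ne]3s², B²⁺ [He]2s¹.
P²⁺ loses a lone 3p electron whereas Si²⁺ must break into a filled 3s² pair, so IE_3(Si) > IE_3(P) even though P has the higher nuclear charge.
Tabulated IE_3 (kJ/mol): Al 2745, P 2914, S 3357, Si 3232, B 3660.
So the third ionization energies run Al < P < Si < S < B.

B, S, Si, P, Al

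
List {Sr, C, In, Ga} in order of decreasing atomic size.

Sr > In > Ga > C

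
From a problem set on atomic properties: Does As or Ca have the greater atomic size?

Ca is in period 4, group 2; As is in period 4, group 15.
Atomic radius shrinks across a period as nuclear charge pulls the same shell inward, and grows down a group as new shells are added.
All lie in period 4, so atomic radius increases right to left.
So Ca has the greater atomic size (Ca > As).

Ca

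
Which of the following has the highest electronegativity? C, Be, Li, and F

Li is in period 2, group 1; Be is in period 2, group 2; C is in period 2, group 14; F is in period 2, group 17.
Electronegativity increases across a period and decreases down a group, tracking effective nuclear charge and atomic size.
All lie in period 2, so electronegativity increases left to right.
The highest electronegativity among these belongs to F.

F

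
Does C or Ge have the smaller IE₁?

Ge

C is in period 2, group 14; Ge is in period 4, group 14.
Across a period the outer electron is held more tightly (higher IE₁); down a group it sits in a higher shell, more shielded, and comes off more easily.
All are in group 14, so first ionization energy increases up the group.
So Ge has the smaller IE₁ (Ge < C).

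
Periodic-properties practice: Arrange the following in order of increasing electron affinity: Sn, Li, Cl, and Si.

Atoms with high Z_eff and room in the valence shell (especially the halogens) have the most exothermic electron affinities.
Here both period and group differ, so the two effects have to be weighed against each other.
Sn > Li: period and group pull opposite ways; the across-period shift dominates (107 vs 60 kJ/mol).
Si > Sn: they share group 14; the group trend gives Si the larger value.
Cl > Si: Cl lies to the right of Si in period 3, so the across-period effect alone puts Cl higher.
Approximate values (kJ/mol): Li 60, Si 134, Cl 349, Sn 107.
So from lowest to highest: Li < Sn < Si < Cl.

Li < Sn < Si < Cl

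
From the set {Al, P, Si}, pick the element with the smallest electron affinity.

Al is in period 3, group 13; Si is in period 3, group 14; P is in period 3, group 15.
EA tends to increase across a period and decrease down a group, though the pattern is less regular than for IE or radius.
All lie in period 3; the across-period trend (electron affinity increases left to right) applies, with the exception below.
Note the exception: Si has a higher electron affinity than P, contrary to the simple trend — adding an electron to P's half-filled 3p³ is unfavourable, so Si (3p²) has the more exothermic EA.
Tabulated electron affinity (kJ/mol): Al 42, Si 134, P 72.
The smallest electron affinity among these belongs to Al.

Al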